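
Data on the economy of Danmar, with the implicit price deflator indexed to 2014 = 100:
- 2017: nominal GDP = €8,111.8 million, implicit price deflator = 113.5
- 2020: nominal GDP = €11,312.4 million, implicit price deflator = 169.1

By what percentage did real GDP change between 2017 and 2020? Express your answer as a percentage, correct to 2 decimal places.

Real GDP 2017 = 8111.8 / 1.135 = 7146.96.
Real GDP 2020 = 11312.4 / 1.691 = 6689.77.
Real growth = 6689.77 / 7146.96 − 1 = -0.0640.

-6.40%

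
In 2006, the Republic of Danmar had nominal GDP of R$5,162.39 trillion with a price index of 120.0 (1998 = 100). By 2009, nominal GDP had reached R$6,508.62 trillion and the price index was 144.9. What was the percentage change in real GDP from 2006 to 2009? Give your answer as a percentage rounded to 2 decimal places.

Deflate each year: 2006 → 5162.39/1.200 = 4301.99; 2009 → 6508.62/1.449 = 4491.80.
So real GDP changed by 4491.80/4301.99 − 1 = 0.0441, i.e. 4.41%.

4.41%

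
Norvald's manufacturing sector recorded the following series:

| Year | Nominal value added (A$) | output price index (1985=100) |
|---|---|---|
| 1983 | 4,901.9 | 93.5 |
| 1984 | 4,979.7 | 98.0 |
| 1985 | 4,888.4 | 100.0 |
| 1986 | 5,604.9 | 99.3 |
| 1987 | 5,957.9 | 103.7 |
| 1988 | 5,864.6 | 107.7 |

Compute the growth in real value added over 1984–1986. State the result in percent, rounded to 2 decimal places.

Real value added 1984 = 4979.7/0.980 = 5081.33.
Real value added 1986 = 5604.9/0.993 = 5644.41.
Change = 5644.41/5081.33 − 1 = 0.1108.

11.08%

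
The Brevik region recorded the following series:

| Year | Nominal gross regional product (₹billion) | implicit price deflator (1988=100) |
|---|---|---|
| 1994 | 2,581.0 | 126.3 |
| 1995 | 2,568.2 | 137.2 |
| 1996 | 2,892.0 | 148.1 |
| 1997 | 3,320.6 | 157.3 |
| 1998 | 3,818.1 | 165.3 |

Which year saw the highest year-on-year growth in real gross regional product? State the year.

1998

1995: real = 2568.2/1.372 = 1871.87; growth vs 1994 (2043.55) = -8.40%.
1996: real = 2892.0/1.481 = 1952.73; growth vs 1995 (1871.87) = 4.32%.
1997: real = 3320.6/1.573 = 2111.00; growth vs 1996 (1952.73) = 8.11%.
1998: real = 3818.1/1.653 = 2309.80; growth vs 1997 (2111.00) = 9.42%.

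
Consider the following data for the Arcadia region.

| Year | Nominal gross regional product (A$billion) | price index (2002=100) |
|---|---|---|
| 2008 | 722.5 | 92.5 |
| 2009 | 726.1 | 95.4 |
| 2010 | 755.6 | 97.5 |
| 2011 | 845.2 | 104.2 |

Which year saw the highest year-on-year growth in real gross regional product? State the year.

2009: real = 726.1/0.954 = 761.11; growth vs 2008 (781.08) = -2.56%.
2010: real = 755.6/0.975 = 774.97; growth vs 2009 (761.11) = 1.82%.
2011: real = 845.2/1.042 = 811.13; growth vs 2010 (774.97) = 4.67%.

2011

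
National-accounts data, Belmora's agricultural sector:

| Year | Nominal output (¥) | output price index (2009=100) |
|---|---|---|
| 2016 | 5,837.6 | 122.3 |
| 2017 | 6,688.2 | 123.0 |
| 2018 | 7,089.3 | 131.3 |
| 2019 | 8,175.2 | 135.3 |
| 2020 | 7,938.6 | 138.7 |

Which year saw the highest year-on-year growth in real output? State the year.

2017

2017: real = 6688.2/1.230 = 5437.56; growth vs 2016 (4773.18) = 13.92%.
2018: real = 7089.3/1.313 = 5399.31; growth vs 2017 (5437.56) = -0.70%.
2019: real = 8175.2/1.353 = 6042.28; growth vs 2018 (5399.31) = 11.91%.
2020: real = 7938.6/1.387 = 5723.58; growth vs 2019 (6042.28) = -5.27%.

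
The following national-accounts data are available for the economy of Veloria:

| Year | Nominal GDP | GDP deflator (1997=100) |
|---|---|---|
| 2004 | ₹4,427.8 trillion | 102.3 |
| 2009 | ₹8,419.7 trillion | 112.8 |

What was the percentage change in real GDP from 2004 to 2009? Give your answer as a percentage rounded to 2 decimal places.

Deflate each year: 2004 → 4427.8/1.023 = 4328.25; 2009 → 8419.7/1.128 = 7464.27.
So real GDP changed by 7464.27/4328.25 − 1 = 0.7245, i.e. 72.45%.

72.45%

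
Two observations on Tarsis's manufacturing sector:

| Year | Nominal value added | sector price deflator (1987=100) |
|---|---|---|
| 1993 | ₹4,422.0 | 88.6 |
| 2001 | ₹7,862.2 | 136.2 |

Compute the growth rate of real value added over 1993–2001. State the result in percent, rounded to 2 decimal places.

15.66%

Real value added 1993 = 4422.0 / 0.886 = 4990.97.
Real value added 2001 = 7862.2 / 1.362 = 5772.54.
Real growth = 5772.54 / 4990.97 − 1 = 0.1566.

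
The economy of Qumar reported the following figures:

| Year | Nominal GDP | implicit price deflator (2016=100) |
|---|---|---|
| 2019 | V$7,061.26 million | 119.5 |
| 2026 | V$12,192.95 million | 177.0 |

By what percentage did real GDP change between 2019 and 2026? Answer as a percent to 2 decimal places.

16.58%

Deflate each year: 2019 → 7061.26/1.195 = 5909.00; 2026 → 12192.95/1.770 = 6888.67.
So real GDP changed by 6888.67/5909.00 − 1 = 0.1658, i.e. 16.58%.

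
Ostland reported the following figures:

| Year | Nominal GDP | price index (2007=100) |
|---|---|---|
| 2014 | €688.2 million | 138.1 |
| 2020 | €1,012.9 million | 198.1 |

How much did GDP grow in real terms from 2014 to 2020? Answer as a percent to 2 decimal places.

Real GDP 2014 = 688.2 / 1.381 = 498.33.
Real GDP 2020 = 1012.9 / 1.981 = 511.31.
Real growth = 511.31 / 498.33 − 1 = 0.0260.

2.60%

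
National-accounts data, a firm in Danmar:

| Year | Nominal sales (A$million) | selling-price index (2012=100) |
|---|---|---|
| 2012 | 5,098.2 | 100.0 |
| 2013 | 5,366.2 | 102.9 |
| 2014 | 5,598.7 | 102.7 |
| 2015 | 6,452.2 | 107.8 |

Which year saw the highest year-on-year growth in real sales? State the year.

2013: real = 5366.2/1.029 = 5214.97; growth vs 2012 (5098.20) = 2.29%.
2014: real = 5598.7/1.027 = 5451.51; growth vs 2013 (5214.97) = 4.54%.
2015: real = 6452.2/1.078 = 5985.34; growth vs 2014 (5451.51) = 9.79%.

2015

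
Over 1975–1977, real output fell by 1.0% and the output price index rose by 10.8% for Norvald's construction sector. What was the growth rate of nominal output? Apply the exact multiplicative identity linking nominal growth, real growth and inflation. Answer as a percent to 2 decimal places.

(1 + g_nom) = (1 + g_real)(1 + π) = 0.9900 × 1.1080 = 1.09692.

9.69%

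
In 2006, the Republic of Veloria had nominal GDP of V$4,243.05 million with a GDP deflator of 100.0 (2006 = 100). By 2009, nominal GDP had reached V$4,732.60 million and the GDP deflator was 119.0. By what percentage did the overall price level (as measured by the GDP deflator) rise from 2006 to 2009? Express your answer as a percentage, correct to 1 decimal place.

Price-level change = 119.0 / 100.0 − 1 = 0.1900.

19.0%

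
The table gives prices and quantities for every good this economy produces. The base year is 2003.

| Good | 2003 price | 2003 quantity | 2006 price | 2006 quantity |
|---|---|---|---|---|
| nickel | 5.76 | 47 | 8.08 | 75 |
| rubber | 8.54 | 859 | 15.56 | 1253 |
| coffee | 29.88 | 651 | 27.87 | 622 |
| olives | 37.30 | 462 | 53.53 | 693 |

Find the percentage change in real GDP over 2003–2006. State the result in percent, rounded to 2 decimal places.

25.46%

Real GDP 2003 = Nominal GDP 2003 = 5.76·47 + 8.54·859 + 29.88·651 + 37.30·462 = 44291.06.
Real GDP 2006 (at 2003 prices) = 5.76·75 + 8.54·1253 + 29.88·622 + 37.30·693 = 55566.88.
Real growth = 55566.88/44291.06 − 1 = 0.2546.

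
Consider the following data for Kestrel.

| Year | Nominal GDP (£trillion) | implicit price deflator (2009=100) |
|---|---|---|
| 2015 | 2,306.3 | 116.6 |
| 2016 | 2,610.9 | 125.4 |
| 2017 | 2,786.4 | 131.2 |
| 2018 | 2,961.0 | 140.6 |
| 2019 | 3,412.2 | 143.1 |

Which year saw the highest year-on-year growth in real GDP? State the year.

2019

2016: real = 2610.9/1.254 = 2082.06; growth vs 2015 (1977.96) = 5.26%.
2017: real = 2786.4/1.312 = 2123.78; growth vs 2016 (2082.06) = 2.00%.
2018: real = 2961.0/1.406 = 2105.97; growth vs 2017 (2123.78) = -0.84%.
2019: real = 3412.2/1.431 = 2384.49; growth vs 2018 (2105.97) = 13.23%.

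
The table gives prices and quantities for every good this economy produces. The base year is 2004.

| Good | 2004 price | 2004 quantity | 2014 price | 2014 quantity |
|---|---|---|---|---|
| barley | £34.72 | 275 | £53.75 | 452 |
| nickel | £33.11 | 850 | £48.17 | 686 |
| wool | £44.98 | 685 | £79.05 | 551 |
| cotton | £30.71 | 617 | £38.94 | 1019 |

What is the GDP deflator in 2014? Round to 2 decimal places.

148.78

Nominal GDP 2014 = 53.75·452 + 48.17·686 + 79.05·551 + 38.94·1019 = 140576.03.
Real GDP 2014 (at 2004 prices) = 34.72·452 + 33.11·686 + 44.98·551 + 30.71·1019 = 94484.37.
Deflator = Nominal/Real × 100 = 140576.03/94484.37 × 100 = 148.782.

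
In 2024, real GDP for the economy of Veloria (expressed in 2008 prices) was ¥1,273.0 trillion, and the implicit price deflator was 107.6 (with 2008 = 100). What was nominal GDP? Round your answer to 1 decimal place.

Nominal GDP = Real × (implicit price deflator/100) = 1273.0 × 1.076 = 1369.75.

¥1,369.7 trillion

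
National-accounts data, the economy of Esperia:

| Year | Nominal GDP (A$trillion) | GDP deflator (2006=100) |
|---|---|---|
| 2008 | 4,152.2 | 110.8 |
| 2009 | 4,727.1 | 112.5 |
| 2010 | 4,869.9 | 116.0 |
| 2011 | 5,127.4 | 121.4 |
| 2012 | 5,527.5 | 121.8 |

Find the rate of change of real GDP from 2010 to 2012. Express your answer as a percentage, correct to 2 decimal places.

8.10%

Real GDP 2010 = 4869.9/1.160 = 4198.19.
Real GDP 2012 = 5527.5/1.218 = 4538.18.
Change = 4538.18/4198.19 − 1 = 0.0810.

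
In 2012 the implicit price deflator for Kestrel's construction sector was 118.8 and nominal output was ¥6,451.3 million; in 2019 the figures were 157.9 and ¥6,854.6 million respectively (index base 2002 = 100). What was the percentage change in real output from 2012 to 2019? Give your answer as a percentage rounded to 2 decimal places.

-20.06%

Deflate each year: 2012 → 6451.3/1.188 = 5430.39; 2019 → 6854.6/1.579 = 4341.10.
So real output changed by 4341.10/5430.39 − 1 = -0.2006, i.e. -20.06%.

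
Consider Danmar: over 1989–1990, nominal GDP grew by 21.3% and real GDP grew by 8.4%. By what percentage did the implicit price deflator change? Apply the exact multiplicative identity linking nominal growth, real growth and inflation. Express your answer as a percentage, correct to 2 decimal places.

(1 + g_nom) = (1 + g_real)(1 + π), so π = 1.2130 / 1.0840 − 1 = 0.11900.

11.90%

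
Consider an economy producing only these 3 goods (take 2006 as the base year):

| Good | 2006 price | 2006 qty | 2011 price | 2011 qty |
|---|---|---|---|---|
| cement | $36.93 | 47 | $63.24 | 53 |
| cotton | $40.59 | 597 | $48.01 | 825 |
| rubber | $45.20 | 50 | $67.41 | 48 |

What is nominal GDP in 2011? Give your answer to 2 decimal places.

$46195.65

Nominal GDP 2011 = Σ (p_2011 × q_2011) = 63.24·53 + 48.01·825 + 67.41·48 = 46195.65.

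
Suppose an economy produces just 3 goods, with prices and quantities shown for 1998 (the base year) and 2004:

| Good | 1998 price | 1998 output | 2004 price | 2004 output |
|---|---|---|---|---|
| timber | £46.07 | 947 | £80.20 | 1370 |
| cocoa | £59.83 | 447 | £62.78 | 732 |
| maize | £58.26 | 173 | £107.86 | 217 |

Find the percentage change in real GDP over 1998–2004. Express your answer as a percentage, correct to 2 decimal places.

Real GDP 1998 = Nominal GDP 1998 = 46.07·947 + 59.83·447 + 58.26·173 = 80451.28.
Real GDP 2004 (at 1998 prices) = 46.07·1370 + 59.83·732 + 58.26·217 = 119553.88.
Real growth = 119553.88/80451.28 − 1 = 0.4860.

48.60%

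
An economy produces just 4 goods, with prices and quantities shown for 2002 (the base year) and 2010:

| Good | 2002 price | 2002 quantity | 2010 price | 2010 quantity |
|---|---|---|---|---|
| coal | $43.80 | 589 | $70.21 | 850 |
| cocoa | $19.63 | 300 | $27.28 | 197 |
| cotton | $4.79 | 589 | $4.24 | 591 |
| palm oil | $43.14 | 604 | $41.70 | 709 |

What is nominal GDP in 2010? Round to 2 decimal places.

$97123.80

Nominal GDP 2010 = Σ (p_2010 × q_2010) = 70.21·850 + 27.28·197 + 4.24·591 + 41.70·709 = 97123.80.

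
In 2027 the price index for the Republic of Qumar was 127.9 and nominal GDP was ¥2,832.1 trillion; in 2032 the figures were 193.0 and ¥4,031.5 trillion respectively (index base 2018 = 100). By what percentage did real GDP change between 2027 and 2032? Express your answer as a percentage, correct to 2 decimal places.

Real GDP 2027 = 2832.1 / 1.279 = 2214.31.
Real GDP 2032 = 4031.5 / 1.930 = 2088.86.
Real growth = 2088.86 / 2214.31 − 1 = -0.0567.

-5.67%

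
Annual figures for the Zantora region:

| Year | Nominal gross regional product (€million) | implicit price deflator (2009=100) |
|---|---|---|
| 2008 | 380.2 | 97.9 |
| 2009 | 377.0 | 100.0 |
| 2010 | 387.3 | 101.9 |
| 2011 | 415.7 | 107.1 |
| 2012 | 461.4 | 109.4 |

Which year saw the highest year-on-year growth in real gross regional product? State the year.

2009: real = 377.0/1.000 = 377.00; growth vs 2008 (388.36) = -2.93%.
2010: real = 387.3/1.019 = 380.08; growth vs 2009 (377.00) = 0.82%.
2011: real = 415.7/1.071 = 388.14; growth vs 2010 (380.08) = 2.12%.
2012: real = 461.4/1.094 = 421.76; growth vs 2011 (388.14) = 8.66%.

2012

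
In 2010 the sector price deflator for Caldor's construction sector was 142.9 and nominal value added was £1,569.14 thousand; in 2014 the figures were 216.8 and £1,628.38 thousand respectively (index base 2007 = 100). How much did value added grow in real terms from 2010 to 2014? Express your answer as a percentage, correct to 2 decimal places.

Deflate each year: 2010 → 1569.14/1.429 = 1098.07; 2014 → 1628.38/2.168 = 751.10.
So real value added changed by 751.10/1098.07 − 1 = -0.3160, i.e. -31.60%.

-31.60%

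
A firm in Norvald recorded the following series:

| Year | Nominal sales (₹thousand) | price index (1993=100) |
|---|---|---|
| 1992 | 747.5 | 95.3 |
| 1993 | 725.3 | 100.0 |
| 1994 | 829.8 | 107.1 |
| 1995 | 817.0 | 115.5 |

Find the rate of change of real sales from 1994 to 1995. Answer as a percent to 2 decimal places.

Real sales 1994 = 829.8/1.071 = 774.79.
Real sales 1995 = 817.0/1.155 = 707.36.
Change = 707.36/774.79 − 1 = -0.0870.

-8.70%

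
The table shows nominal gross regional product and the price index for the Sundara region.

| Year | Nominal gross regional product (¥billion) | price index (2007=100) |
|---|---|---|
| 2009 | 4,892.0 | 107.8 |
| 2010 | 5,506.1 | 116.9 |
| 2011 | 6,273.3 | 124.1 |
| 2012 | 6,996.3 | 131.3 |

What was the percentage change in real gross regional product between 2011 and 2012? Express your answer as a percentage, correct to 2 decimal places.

Real gross regional product 2011 = 6273.3/1.241 = 5055.04.
Real gross regional product 2012 = 6996.3/1.313 = 5328.48.
Change = 5328.48/5055.04 − 1 = 0.0541.

5.41%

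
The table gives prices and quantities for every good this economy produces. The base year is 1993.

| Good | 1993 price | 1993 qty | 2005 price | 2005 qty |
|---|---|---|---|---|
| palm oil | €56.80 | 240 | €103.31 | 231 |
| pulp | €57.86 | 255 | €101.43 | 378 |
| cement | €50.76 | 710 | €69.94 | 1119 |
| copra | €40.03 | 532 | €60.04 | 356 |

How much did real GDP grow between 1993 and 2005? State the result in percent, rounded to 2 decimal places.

Real GDP 1993 = Nominal GDP 1993 = 56.80·240 + 57.86·255 + 50.76·710 + 40.03·532 = 85721.86.
Real GDP 2005 (at 1993 prices) = 56.80·231 + 57.86·378 + 50.76·1119 + 40.03·356 = 106043.00.
Real growth = 106043.00/85721.86 − 1 = 0.2371.

23.71%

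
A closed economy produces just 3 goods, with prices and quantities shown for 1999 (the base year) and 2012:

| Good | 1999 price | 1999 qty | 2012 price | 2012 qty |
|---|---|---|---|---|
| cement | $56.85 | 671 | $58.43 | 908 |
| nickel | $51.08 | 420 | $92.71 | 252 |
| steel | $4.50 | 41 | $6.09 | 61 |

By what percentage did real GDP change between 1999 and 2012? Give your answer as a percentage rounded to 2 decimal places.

Real GDP 1999 = Nominal GDP 1999 = 56.85·671 + 51.08·420 + 4.50·41 = 59784.45.
Real GDP 2012 (at 1999 prices) = 56.85·908 + 51.08·252 + 4.50·61 = 64766.46.
Real growth = 64766.46/59784.45 − 1 = 0.0833.

8.33%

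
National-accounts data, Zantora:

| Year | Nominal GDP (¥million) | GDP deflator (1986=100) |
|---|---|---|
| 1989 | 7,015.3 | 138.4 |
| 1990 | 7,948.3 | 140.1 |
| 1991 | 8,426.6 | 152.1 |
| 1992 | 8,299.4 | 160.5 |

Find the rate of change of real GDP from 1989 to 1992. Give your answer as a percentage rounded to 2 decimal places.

2.01%

Real GDP 1989 = 7015.3/1.384 = 5068.86.
Real GDP 1992 = 8299.4/1.605 = 5170.97.
Change = 5170.97/5068.86 − 1 = 0.0201.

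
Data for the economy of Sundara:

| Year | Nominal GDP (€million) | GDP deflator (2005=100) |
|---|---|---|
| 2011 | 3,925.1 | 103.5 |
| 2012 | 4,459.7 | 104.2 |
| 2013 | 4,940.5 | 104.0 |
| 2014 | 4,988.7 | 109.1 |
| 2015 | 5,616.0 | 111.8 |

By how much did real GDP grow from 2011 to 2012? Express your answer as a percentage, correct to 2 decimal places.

Real GDP 2011 = 3925.1/1.035 = 3792.37.
Real GDP 2012 = 4459.7/1.042 = 4279.94.
Change = 4279.94/3792.37 − 1 = 0.1286.

12.86%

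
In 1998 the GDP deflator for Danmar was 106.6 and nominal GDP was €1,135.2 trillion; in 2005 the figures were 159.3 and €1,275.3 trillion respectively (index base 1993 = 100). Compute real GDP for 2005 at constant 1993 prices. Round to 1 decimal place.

Real GDP = Nominal / (GDP deflator/100) = 1275.3 / 1.593 = 800.56.

€800.6 trillion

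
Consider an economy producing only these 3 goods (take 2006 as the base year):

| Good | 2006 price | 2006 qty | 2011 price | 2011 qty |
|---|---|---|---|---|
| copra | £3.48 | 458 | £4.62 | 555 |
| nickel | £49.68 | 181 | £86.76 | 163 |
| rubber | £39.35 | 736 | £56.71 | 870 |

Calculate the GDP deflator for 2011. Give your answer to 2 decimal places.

149.20

Nominal GDP 2011 = 4.62·555 + 86.76·163 + 56.71·870 = 66043.68.
Real GDP 2011 (at 2006 prices) = 3.48·555 + 49.68·163 + 39.35·870 = 44263.74.
Deflator = Nominal/Real × 100 = 66043.68/44263.74 × 100 = 149.205.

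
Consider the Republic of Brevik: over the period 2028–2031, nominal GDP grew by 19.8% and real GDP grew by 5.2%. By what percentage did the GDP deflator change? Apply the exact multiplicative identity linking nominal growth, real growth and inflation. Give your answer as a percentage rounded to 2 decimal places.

(1 + g_nom) = (1 + g_real)(1 + π), so π = 1.1980 / 1.0520 − 1 = 0.13878.

13.88%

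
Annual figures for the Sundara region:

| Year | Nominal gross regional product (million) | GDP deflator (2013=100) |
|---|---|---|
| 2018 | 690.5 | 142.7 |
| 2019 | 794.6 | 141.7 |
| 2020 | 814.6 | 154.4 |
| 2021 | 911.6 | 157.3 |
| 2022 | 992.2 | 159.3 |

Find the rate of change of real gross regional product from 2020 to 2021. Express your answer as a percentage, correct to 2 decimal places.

Real gross regional product 2020 = 814.6/1.544 = 527.59.
Real gross regional product 2021 = 911.6/1.573 = 579.53.
Change = 579.53/527.59 − 1 = 0.0984.

9.84%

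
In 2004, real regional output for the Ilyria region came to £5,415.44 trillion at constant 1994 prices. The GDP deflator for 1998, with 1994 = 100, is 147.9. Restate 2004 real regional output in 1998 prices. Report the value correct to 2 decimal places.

Real regional output in 1998 prices = Real regional output in 1994 prices × (P_1998/P_1994) = 5415.44 × 1.479 = 8009.44.

£8,009.44 trillion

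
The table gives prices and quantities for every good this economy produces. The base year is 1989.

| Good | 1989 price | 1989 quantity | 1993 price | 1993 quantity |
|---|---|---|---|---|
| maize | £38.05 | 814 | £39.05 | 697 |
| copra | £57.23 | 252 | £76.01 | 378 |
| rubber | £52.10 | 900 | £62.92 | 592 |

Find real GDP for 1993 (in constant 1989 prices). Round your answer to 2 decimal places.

Real GDP 1993 = Σ (p_1989 × q_1993) = 38.05·697 + 57.23·378 + 52.10·592 = 78996.99.

£78996.99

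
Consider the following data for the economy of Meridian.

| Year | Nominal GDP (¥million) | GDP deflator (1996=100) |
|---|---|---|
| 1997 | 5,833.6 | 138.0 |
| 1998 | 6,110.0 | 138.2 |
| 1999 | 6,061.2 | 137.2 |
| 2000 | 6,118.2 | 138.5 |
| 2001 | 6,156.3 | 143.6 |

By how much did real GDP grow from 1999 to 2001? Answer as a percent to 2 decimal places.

Real GDP 1999 = 6061.2/1.372 = 4417.78.
Real GDP 2001 = 6156.3/1.436 = 4287.12.
Change = 4287.12/4417.78 − 1 = -0.0296.

-2.96%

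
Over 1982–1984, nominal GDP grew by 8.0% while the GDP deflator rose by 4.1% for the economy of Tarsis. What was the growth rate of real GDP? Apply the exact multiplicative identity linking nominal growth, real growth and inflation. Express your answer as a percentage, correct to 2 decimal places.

(1 + g_nom) = (1 + g_real)(1 + π), so g_real = 1.0800 / 1.0410 − 1 = 0.03746.

3.75%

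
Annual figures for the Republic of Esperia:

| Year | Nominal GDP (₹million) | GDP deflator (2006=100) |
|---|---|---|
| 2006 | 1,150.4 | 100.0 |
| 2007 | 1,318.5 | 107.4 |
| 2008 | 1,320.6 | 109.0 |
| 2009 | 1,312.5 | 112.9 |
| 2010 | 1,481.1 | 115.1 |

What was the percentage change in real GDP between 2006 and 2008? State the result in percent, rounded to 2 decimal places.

Real GDP 2006 = 1150.4/1.000 = 1150.40.
Real GDP 2008 = 1320.6/1.090 = 1211.56.
Change = 1211.56/1150.40 − 1 = 0.0532.

5.32%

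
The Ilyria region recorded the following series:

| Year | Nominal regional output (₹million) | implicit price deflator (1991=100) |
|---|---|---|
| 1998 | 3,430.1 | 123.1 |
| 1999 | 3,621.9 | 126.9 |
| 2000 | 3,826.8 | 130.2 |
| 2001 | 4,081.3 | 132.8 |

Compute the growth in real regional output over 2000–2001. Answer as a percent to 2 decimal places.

4.56%

Real regional output 2000 = 3826.8/1.302 = 2939.17.
Real regional output 2001 = 4081.3/1.328 = 3073.27.
Change = 3073.27/2939.17 − 1 = 0.0456.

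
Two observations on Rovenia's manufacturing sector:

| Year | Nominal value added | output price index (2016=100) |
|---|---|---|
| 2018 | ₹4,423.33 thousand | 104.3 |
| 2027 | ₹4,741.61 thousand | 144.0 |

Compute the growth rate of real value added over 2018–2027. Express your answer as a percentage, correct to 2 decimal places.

Real value added 2018 = 4423.33 / 1.043 = 4240.97.
Real value added 2027 = 4741.61 / 1.440 = 3292.78.
Real growth = 3292.78 / 4240.97 − 1 = -0.2236.

-22.36%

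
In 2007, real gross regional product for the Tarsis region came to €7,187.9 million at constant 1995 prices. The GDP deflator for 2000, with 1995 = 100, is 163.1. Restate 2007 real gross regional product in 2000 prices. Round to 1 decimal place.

Real gross regional product in 2000 prices = Real gross regional product in 1995 prices × (P_2000/P_1995) = 7187.9 × 1.631 = 11723.46.

€11,723.5 million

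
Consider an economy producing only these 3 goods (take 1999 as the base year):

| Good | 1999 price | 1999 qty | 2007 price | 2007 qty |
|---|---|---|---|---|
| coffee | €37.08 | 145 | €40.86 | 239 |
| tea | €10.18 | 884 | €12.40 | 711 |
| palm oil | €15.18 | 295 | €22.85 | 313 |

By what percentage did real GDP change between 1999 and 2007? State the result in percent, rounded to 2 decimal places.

Real GDP 1999 = Nominal GDP 1999 = 37.08·145 + 10.18·884 + 15.18·295 = 18853.82.
Real GDP 2007 (at 1999 prices) = 37.08·239 + 10.18·711 + 15.18·313 = 20851.44.
Real growth = 20851.44/18853.82 − 1 = 0.1060.

10.60%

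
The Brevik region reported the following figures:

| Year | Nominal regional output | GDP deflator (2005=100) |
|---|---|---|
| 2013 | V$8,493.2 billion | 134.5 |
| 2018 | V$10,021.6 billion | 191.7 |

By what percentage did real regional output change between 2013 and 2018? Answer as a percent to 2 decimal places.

Deflate each year: 2013 → 8493.2/1.345 = 6314.65; 2018 → 10021.6/1.917 = 5227.75.
So real regional output changed by 5227.75/6314.65 − 1 = -0.1721, i.e. -17.21%.

-17.21%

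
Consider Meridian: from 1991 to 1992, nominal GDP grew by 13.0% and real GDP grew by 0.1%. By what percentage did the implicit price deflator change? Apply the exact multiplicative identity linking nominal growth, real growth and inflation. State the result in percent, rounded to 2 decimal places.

(1 + g_nom) = (1 + g_real)(1 + π), so π = 1.1300 / 1.0010 − 1 = 0.12887.

12.89%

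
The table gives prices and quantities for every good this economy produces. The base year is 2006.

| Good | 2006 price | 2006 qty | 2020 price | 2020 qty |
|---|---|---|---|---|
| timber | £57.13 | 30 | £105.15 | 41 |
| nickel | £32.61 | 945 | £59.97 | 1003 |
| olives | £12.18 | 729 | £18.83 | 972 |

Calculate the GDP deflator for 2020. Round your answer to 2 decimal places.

Nominal GDP 2020 = 105.15·41 + 59.97·1003 + 18.83·972 = 82763.82.
Real GDP 2020 (at 2006 prices) = 57.13·41 + 32.61·1003 + 12.18·972 = 46889.12.
Deflator = Nominal/Real × 100 = 82763.82/46889.12 × 100 = 176.510.

176.51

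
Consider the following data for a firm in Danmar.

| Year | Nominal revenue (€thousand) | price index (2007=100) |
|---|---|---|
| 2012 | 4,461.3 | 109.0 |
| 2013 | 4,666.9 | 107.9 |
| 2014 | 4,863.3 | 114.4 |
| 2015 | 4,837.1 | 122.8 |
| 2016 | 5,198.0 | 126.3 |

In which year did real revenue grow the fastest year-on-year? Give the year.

2013: real = 4666.9/1.079 = 4325.21; growth vs 2012 (4092.94) = 5.67%.
2014: real = 4863.3/1.144 = 4251.14; growth vs 2013 (4325.21) = -1.71%.
2015: real = 4837.1/1.228 = 3939.01; growth vs 2014 (4251.14) = -7.34%.
2016: real = 5198.0/1.263 = 4115.60; growth vs 2015 (3939.01) = 4.48%.

2013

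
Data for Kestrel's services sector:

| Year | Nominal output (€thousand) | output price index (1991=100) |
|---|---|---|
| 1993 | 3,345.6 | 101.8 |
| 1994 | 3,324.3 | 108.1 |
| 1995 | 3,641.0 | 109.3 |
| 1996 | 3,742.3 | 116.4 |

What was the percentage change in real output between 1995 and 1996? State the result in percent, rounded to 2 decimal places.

-3.49%

Real output 1995 = 3641.0/1.093 = 3331.20.
Real output 1996 = 3742.3/1.164 = 3215.03.
Change = 3215.03/3331.20 − 1 = -0.0349.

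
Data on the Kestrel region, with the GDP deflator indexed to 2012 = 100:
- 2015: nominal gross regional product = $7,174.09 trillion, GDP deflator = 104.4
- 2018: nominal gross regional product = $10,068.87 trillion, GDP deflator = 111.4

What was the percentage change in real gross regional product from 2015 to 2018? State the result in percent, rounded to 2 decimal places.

31.53%

Deflate each year: 2015 → 7174.09/1.044 = 6871.73; 2018 → 10068.87/1.114 = 9038.48.
So real gross regional product changed by 9038.48/6871.73 − 1 = 0.3153, i.e. 31.53%.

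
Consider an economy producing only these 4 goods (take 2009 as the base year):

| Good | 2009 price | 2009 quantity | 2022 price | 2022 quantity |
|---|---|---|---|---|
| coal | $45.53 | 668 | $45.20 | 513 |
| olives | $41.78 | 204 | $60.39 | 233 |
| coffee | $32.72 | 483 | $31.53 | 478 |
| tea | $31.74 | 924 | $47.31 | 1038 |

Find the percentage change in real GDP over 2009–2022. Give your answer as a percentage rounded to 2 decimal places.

Real GDP 2009 = Nominal GDP 2009 = 45.53·668 + 41.78·204 + 32.72·483 + 31.74·924 = 84068.68.
Real GDP 2022 (at 2009 prices) = 45.53·513 + 41.78·233 + 32.72·478 + 31.74·1038 = 81677.91.
Real growth = 81677.91/84068.68 − 1 = -0.0284.

-2.84%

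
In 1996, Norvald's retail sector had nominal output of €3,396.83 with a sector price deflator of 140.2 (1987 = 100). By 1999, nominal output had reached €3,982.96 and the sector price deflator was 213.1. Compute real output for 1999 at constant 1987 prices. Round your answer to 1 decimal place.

€1,869.1

Real output = Nominal / (sector price deflator/100) = 3982.96 / 2.131 = 1869.06.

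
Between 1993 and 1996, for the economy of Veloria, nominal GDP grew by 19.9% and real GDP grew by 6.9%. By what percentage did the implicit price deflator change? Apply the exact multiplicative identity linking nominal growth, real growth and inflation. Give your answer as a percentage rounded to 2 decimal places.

12.16%

(1 + g_nom) = (1 + g_real)(1 + π), so π = 1.1990 / 1.0690 − 1 = 0.12161.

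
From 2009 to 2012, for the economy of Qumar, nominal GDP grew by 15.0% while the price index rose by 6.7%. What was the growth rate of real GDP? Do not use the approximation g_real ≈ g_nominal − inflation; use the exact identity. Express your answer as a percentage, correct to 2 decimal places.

(1 + g_nom) = (1 + g_real)(1 + π), so g_real = 1.1500 / 1.0670 − 1 = 0.07779.

7.78%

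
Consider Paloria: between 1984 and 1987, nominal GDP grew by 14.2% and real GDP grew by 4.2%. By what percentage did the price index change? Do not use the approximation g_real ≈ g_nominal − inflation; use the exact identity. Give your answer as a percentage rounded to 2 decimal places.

(1 + g_nom) = (1 + g_real)(1 + π), so π = 1.1420 / 1.0420 − 1 = 0.09597.

9.60%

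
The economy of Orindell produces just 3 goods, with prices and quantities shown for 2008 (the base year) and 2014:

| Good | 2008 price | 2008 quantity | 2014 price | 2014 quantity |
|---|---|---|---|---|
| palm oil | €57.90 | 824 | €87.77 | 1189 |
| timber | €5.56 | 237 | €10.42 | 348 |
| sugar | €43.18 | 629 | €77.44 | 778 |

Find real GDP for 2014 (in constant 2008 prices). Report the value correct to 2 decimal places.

Real GDP 2014 = Σ (p_2008 × q_2014) = 57.90·1189 + 5.56·348 + 43.18·778 = 104372.02.

€104372.02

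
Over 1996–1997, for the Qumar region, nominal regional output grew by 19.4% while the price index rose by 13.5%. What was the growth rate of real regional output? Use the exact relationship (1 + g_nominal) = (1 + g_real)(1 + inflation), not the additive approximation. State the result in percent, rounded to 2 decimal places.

5.20%

(1 + g_nom) = (1 + g_real)(1 + π), so g_real = 1.1940 / 1.1350 − 1 = 0.05198.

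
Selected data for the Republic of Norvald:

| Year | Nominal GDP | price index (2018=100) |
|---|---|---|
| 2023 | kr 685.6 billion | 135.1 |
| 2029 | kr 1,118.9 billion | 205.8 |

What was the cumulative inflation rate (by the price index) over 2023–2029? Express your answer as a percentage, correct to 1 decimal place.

52.3%

Price-level change = 205.8 / 135.1 − 1 = 0.5233.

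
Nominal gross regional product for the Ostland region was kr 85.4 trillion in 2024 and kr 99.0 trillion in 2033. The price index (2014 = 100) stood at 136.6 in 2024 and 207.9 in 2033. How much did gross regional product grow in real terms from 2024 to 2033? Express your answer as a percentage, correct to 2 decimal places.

-23.83%

Deflate each year: 2024 → 85.4/1.366 = 62.52; 2033 → 99.0/2.079 = 47.62.
So real gross regional product changed by 47.62/62.52 − 1 = -0.2383, i.e. -23.83%.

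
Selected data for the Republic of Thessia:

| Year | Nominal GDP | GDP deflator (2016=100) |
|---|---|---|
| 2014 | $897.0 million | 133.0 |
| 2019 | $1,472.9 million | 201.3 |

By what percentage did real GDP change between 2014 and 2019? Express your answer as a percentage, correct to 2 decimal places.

Real GDP 2014 = 897.0 / 1.330 = 674.44.
Real GDP 2019 = 1472.9 / 2.013 = 731.69.
Real growth = 731.69 / 674.44 − 1 = 0.0849.

8.49%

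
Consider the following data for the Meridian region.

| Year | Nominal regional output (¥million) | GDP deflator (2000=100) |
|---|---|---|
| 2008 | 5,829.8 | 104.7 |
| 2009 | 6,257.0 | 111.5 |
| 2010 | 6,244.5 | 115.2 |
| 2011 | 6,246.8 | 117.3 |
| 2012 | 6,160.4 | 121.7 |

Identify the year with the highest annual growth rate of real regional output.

2009

2009: real = 6257.0/1.115 = 5611.66; growth vs 2008 (5568.10) = 0.78%.
2010: real = 6244.5/1.152 = 5420.57; growth vs 2009 (5611.66) = -3.41%.
2011: real = 6246.8/1.173 = 5325.49; growth vs 2010 (5420.57) = -1.75%.
2012: real = 6160.4/1.217 = 5061.96; growth vs 2011 (5325.49) = -4.95%.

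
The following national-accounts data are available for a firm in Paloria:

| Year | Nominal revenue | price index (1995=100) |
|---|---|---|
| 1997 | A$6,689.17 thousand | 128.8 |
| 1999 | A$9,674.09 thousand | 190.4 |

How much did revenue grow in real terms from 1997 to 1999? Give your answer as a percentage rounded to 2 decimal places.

Real revenue 1997 = 6689.17 / 1.288 = 5193.45.
Real revenue 1999 = 9674.09 / 1.904 = 5080.93.
Real growth = 5080.93 / 5193.45 − 1 = -0.0217.

-2.17%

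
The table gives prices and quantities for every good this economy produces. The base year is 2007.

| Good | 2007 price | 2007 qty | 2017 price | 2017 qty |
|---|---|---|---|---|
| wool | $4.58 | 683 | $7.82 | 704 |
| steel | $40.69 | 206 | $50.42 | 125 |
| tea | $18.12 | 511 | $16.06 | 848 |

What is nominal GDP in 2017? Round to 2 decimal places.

Nominal GDP 2017 = Σ (p_2017 × q_2017) = 7.82·704 + 50.42·125 + 16.06·848 = 25426.66.

$25426.66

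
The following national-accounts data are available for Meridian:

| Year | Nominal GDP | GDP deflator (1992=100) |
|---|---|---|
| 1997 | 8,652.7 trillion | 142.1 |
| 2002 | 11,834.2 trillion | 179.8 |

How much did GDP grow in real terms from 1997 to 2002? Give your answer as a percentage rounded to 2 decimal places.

8.09%

Real GDP 1997 = 8652.7 / 1.421 = 6089.16.
Real GDP 2002 = 11834.2 / 1.798 = 6581.87.
Real growth = 6581.87 / 6089.16 − 1 = 0.0809.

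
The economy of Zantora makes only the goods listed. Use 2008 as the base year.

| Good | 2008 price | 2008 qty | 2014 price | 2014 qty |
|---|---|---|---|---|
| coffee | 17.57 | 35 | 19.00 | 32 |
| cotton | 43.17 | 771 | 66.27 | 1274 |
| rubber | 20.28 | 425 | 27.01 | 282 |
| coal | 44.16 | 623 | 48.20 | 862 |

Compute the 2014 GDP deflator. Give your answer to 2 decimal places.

Nominal GDP 2014 = 19.00·32 + 66.27·1274 + 27.01·282 + 48.20·862 = 134201.20.
Real GDP 2014 (at 2008 prices) = 17.57·32 + 43.17·1274 + 20.28·282 + 44.16·862 = 99345.70.
Deflator = Nominal/Real × 100 = 134201.20/99345.70 × 100 = 135.085.

135.09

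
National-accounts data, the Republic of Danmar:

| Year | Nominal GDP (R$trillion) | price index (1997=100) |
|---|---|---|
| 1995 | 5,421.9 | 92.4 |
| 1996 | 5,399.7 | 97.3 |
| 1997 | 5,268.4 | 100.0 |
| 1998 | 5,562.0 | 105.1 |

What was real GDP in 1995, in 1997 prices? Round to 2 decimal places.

Real GDP 1995 = 5421.9 / 0.924 = 5867.86.

R$5,867.86 trillion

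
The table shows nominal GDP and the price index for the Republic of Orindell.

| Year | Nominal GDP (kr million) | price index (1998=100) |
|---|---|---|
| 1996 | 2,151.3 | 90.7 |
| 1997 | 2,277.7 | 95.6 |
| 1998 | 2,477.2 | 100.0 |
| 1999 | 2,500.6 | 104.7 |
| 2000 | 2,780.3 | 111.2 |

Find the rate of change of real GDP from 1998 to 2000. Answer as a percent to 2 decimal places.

0.93%

Real GDP 1998 = 2477.2/1.000 = 2477.20.
Real GDP 2000 = 2780.3/1.112 = 2500.27.
Change = 2500.27/2477.20 − 1 = 0.0093.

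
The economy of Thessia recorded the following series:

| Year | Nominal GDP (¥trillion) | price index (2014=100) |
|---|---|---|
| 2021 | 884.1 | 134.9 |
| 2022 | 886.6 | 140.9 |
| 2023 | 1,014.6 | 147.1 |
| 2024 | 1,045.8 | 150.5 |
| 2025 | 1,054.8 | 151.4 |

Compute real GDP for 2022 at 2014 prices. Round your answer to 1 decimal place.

Real GDP 2022 = 886.6 / 1.409 = 629.24.

¥629.2 trillion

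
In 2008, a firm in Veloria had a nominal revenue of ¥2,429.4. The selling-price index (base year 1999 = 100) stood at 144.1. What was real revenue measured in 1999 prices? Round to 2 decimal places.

¥1,685.91

Real revenue = Nominal / (selling-price index/100) = 2429.4 / 1.441 = 1685.91.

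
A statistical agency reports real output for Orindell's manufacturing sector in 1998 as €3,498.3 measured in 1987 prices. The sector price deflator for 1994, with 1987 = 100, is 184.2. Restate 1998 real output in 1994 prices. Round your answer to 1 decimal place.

Real output in 1994 prices = Real output in 1987 prices × (P_1994/P_1987) = 3498.3 × 1.842 = 6443.87.

€6,443.9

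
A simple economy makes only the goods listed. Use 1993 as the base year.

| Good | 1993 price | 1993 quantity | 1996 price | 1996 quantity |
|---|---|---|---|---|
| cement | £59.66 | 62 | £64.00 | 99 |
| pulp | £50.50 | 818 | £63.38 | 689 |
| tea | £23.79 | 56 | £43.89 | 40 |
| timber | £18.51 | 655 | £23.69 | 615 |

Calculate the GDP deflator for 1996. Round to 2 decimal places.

125.07

Nominal GDP 1996 = 64.00·99 + 63.38·689 + 43.89·40 + 23.69·615 = 66329.77.
Real GDP 1996 (at 1993 prices) = 59.66·99 + 50.50·689 + 23.79·40 + 18.51·615 = 53036.09.
Deflator = Nominal/Real × 100 = 66329.77/53036.09 × 100 = 125.065.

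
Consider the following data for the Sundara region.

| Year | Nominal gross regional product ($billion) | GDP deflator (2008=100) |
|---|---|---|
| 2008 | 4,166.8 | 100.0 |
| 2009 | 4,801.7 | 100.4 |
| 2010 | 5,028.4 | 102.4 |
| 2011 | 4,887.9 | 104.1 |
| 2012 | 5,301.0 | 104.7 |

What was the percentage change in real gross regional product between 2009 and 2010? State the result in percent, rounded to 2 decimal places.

Real gross regional product 2009 = 4801.7/1.004 = 4782.57.
Real gross regional product 2010 = 5028.4/1.024 = 4910.55.
Change = 4910.55/4782.57 − 1 = 0.0268.

2.68%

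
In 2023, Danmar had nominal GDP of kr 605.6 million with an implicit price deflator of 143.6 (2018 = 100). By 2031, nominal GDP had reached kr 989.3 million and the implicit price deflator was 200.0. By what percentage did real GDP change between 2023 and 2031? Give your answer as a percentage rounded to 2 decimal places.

Real GDP 2023 = 605.6 / 1.436 = 421.73.
Real GDP 2031 = 989.3 / 2.000 = 494.65.
Real growth = 494.65 / 421.73 − 1 = 0.1729.

17.29%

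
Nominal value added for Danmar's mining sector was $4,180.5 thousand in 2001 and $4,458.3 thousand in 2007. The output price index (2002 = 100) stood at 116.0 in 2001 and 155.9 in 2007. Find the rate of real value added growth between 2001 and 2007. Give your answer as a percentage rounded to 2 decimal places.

-20.65%

Real value added 2001 = 4180.5 / 1.160 = 3603.88.
Real value added 2007 = 4458.3 / 1.559 = 2859.72.
Real growth = 2859.72 / 3603.88 − 1 = -0.2065.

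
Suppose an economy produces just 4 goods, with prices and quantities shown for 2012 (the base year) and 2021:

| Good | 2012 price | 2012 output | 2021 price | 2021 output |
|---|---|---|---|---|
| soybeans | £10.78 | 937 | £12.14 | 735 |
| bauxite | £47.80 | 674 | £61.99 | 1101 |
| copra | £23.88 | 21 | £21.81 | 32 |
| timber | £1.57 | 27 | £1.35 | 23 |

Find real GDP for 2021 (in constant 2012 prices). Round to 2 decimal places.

Real GDP 2021 = Σ (p_2012 × q_2021) = 10.78·735 + 47.80·1101 + 23.88·32 + 1.57·23 = 61351.37.

£61351.37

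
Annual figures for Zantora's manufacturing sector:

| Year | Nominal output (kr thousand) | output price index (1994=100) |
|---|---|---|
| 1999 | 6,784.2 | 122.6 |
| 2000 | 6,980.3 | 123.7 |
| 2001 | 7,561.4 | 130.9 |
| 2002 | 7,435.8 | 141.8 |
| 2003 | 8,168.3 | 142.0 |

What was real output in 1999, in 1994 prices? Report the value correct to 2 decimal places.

Real output 1999 = 6784.2 / 1.226 = 5533.61.

kr 5,533.61 thousand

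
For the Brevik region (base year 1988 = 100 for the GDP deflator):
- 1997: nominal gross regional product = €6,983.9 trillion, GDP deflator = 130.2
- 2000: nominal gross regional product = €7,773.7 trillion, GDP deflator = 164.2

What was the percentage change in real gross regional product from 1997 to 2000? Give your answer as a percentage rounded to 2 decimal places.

Real gross regional product 1997 = 6983.9 / 1.302 = 5363.98.
Real gross regional product 2000 = 7773.7 / 1.642 = 4734.29.
Real growth = 4734.29 / 5363.98 − 1 = -0.1174.

-11.74%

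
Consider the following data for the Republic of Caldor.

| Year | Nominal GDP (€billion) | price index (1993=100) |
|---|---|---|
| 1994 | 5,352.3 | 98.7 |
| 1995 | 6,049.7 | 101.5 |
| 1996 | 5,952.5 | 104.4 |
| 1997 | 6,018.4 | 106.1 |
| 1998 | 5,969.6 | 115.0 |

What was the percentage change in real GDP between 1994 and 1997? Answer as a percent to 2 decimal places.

Real GDP 1994 = 5352.3/0.987 = 5422.80.
Real GDP 1997 = 6018.4/1.061 = 5672.38.
Change = 5672.38/5422.80 − 1 = 0.0460.

4.60%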